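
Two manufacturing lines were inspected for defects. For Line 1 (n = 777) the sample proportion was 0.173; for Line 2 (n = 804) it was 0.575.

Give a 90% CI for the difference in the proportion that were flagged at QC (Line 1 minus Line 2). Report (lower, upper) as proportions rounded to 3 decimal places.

The two standard errors are √(0.1730×0.8270/777) = 0.01357 and √(0.5750×0.4250/804) = 0.01743.
Because the samples are independent, SE_diff = √(0.01357² + 0.01743²) = 0.02209.
Using z* = 1.645 for 90%, ME = 1.645 × 0.02209 = 0.03634.
p̂₁ − p̂₂ = -0.4020; interval -0.4020 ± 0.03634 gives (-0.438, -0.366).

(-0.438, -0.366)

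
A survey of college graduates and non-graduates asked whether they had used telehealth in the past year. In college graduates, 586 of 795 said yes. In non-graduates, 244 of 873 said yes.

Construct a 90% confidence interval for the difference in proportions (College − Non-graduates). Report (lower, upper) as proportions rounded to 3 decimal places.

(0.422, 0.493)

p̂₁ = 586/795 = 0.7371 and p̂₂ = 244/873 = 0.2795.
SE₁ = √(p̂₁(1−p̂₁)/n₁) = √(0.7371·0.2629/795) = 0.01561; SE₂ = √(0.2795·0.7205/873) = 0.01519.
Independent samples: SE of the difference = √(SE₁² + SE₂²) = √(0.0002436721 + 0.0002307361) = 0.02178.
z* for 90% confidence is 1.645, so the margin of error is 1.645 × 0.02178 = 0.03583.
Point estimate p̂₁ − p̂₂ = 0.7371 − 0.2795 = 0.4576.
0.4576 ± 0.03583 → (0.422, 0.493).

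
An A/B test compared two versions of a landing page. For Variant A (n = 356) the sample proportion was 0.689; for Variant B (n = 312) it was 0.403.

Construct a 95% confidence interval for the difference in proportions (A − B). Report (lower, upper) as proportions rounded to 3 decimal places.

(0.213, 0.359)

Each SE is √(p̂(1−p̂)/n): √(0.6890·0.3110/356) = 0.02453 and √(0.4030·0.5970/312) = 0.02777.
SE(p̂₁ − p̂₂) = √(SE₁² + SE₂²) = √(0.0006017209 + 0.0007711729) = 0.03705, since the two samples are independent.
At 95% confidence z* = 1.960; margin = 1.960 × 0.03705 = 0.07262.
The difference is 0.6890 − 0.4030 = 0.2860, so the interval is 0.2860 ± 0.07262 = (0.213, 0.359).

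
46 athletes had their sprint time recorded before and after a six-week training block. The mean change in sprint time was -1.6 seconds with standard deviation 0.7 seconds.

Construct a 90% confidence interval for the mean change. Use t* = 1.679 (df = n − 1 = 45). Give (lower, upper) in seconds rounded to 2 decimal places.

This is a matched-pairs design, so SE = s_d/√n = 0.7/√46 = 0.1032.
Margin = 1.679 × 0.1032 = 0.1733; the interval is -1.6 ± 0.1733 = (-1.77, -1.43).

(-1.77, -1.43)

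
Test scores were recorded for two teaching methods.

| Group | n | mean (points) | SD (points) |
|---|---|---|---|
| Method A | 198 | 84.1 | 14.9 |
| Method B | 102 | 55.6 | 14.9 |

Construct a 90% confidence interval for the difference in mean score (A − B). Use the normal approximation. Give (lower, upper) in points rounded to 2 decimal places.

Per-group SEs: s₁/√n₁ = 14.9/√198 = 1.0589, s₂/√n₂ = 14.9/√102 = 1.4753.
Unpooled SE of the difference: √(1.12126921 + 2.17651009) = 1.8160.
Margin of error = z* · SE = 1.645 × 1.8160 = 2.9873.
x̄₁ − x̄₂ = 84.1 − 55.6 = 28.5000.
CI: 28.5000 ± 2.9873 = (25.51, 31.49).

(25.51, 31.49)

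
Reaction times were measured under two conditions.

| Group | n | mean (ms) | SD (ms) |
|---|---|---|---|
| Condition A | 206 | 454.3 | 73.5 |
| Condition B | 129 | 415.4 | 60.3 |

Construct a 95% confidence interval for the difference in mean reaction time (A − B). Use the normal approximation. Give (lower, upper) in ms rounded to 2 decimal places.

Standard errors of each mean: 73.5/√206 = 5.1210 and 60.3/√129 = 5.3091.
SE(x̄₁ − x̄₂) = √(5.1210² + 5.3091²) = 7.3764 for independent samples with unequal variances.
With z* = 1.960, the margin is 1.960 × 7.3764 = 14.4577.
x̄₁ − x̄₂ = 454.3 − 415.4 = 38.9000; the interval is 38.9000 ± 14.4577 = (24.44, 53.36).

(24.44, 53.36)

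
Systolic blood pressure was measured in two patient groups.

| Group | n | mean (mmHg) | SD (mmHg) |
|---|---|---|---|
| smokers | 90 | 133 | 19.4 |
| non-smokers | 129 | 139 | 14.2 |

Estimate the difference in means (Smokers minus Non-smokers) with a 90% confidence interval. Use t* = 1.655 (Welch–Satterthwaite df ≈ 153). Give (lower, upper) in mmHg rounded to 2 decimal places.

Per-group SEs: s₁/√n₁ = 19.4/√90 = 2.0449, s₂/√n₂ = 14.2/√129 = 1.2502.
Unpooled SE of the difference: √(4.18161601 + 1.56300004) = 2.3968.
Margin of error = t* · SE = 1.655 × 2.3968 = 3.9667.
x̄₁ − x̄₂ = 133 − 139 = -6.0000.
CI: -6.0000 ± 3.9667 = (-9.97, -2.03).

(-9.97, -2.03)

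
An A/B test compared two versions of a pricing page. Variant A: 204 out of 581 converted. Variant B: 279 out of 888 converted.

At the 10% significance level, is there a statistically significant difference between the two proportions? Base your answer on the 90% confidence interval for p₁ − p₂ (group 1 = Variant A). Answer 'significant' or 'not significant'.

p̂₁ = 204/581 = 0.3511 and p̂₂ = 279/888 = 0.3142.
SE₁ = √(p̂₁(1−p̂₁)/n₁) = √(0.3511·0.6489/581) = 0.01980; SE₂ = √(0.3142·0.6858/888) = 0.01558.
Independent samples: SE of the difference = √(SE₁² + SE₂²) = √(0.00039204 + 0.0002427364) = 0.02519.
z* for 90% confidence is 1.645, so the margin of error is 1.645 × 0.02519 = 0.04144.
Point estimate p̂₁ − p̂₂ = 0.3511 − 0.3142 = 0.0369.
0.0369 ± 0.04144 → (-0.00454, 0.07834).
The interval (-0.00454, 0.07834) contains 0, so the difference is not significant.

not significant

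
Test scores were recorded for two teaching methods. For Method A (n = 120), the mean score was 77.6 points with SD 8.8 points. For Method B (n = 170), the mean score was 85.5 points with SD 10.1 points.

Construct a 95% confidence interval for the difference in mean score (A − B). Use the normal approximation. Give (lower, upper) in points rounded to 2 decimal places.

(-10.09, -5.71)

SE₁ = s₁/√n₁ = 8.8/√120 = 0.8033; SE₂ = 10.1/√170 = 0.7746.
Independent samples, unequal variances: SE_diff = √(SE₁² + SE₂²) = √(0.64529089 + 0.60000516) = 1.1159.
z* = 1.960, so margin of error = 1.960 × 1.1159 = 2.1872.
Difference in means = 77.6 − 85.5 = -7.9000.
-7.9000 ± 2.1872 → (-10.09, -5.71).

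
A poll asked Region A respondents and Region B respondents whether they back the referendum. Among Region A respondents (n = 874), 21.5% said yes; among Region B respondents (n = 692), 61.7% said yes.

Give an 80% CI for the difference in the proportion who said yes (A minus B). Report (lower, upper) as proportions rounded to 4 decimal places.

SE₁ = √(p̂₁(1−p̂₁)/n₁) = √(0.2150·0.7850/874) = 0.01390; SE₂ = √(0.6170·0.3830/692) = 0.01848.
Independent samples: SE of the difference = √(SE₁² + SE₂²) = √(0.00019321 + 0.0003415104) = 0.02312.
z* for 80% confidence is 1.282, so the margin of error is 1.282 × 0.02312 = 0.02964.
Point estimate p̂₁ − p̂₂ = 0.2150 − 0.6170 = -0.4020.
-0.4020 ± 0.02964 → (-0.4316, -0.3724).

(-0.4316, -0.3724)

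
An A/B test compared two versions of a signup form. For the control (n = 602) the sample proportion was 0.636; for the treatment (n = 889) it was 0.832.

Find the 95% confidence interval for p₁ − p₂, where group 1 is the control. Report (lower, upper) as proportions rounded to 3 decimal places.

(-0.242, -0.150)

SE₁ = √(p̂₁(1−p̂₁)/n₁) = √(0.6360·0.3640/602) = 0.01961; SE₂ = √(0.8320·0.1680/889) = 0.01254.
Independent samples: SE of the difference = √(SE₁² + SE₂²) = √(0.0003845521 + 0.0001572516) = 0.02328.
z* for 95% confidence is 1.960, so the margin of error is 1.960 × 0.02328 = 0.04563.
Point estimate p̂₁ − p̂₂ = 0.6360 − 0.8320 = -0.1960.
-0.1960 ± 0.04563 → (-0.242, -0.150).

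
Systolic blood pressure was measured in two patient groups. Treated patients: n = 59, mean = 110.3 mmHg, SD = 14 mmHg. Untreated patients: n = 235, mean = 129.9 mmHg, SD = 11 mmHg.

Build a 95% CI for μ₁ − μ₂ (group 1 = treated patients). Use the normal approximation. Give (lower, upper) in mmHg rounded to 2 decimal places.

Standard errors of each mean: 14/√59 = 1.8226 and 11/√235 = 0.7176.
SE(x̄₁ − x̄₂) = √(1.8226² + 0.7176²) = 1.9588 for independent samples with unequal variances.
With z* = 1.960, the margin is 1.960 × 1.9588 = 3.8392.
x̄₁ − x̄₂ = 110.3 − 129.9 = -19.6000; the interval is -19.6000 ± 3.8392 = (-23.44, -15.76).

(-23.44, -15.76)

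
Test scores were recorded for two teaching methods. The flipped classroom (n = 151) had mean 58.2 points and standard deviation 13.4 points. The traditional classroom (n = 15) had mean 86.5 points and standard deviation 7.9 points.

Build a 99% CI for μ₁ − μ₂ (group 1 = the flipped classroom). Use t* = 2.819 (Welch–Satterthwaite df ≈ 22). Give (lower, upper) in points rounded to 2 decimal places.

(-34.82, -21.78)

Per-group SEs: s₁/√n₁ = 13.4/√151 = 1.0905, s₂/√n₂ = 7.9/√15 = 2.0398.
Unpooled SE of the difference: √(1.18919025 + 4.16078404) = 2.3130.
Margin of error = t* · SE = 2.819 × 2.3130 = 6.5203.
x̄₁ − x̄₂ = 58.2 − 86.5 = -28.3000.
CI: -28.3000 ± 6.5203 = (-34.82, -21.78).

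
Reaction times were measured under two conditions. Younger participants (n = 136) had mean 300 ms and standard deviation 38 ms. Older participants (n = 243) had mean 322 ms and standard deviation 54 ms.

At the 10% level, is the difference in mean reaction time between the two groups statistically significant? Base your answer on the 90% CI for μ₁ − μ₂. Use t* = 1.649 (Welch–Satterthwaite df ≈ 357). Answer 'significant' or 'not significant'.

Per-group SEs: s₁/√n₁ = 38/√136 = 3.2585, s₂/√n₂ = 54/√243 = 3.4641.
Unpooled SE of the difference: √(10.61782225 + 11.99998881) = 4.7558.
Margin of error = t* · SE = 1.649 × 4.7558 = 7.8423.
x̄₁ − x̄₂ = 300 − 322 = -22.0000.
CI: -22.0000 ± 7.8423 = (-29.8423, -14.1577).
The interval (-29.8423, -14.1577) does not contain 0, so the difference is significant.

significant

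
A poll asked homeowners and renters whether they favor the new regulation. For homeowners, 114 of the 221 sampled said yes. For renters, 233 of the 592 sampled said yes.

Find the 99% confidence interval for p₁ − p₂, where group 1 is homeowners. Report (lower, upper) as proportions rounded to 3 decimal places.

p̂₁ = 114/221 = 0.5158 and p̂₂ = 233/592 = 0.3936.
SE₁ = √(p̂₁(1−p̂₁)/n₁) = √(0.5158·0.4842/221) = 0.03362; SE₂ = √(0.3936·0.6064/592) = 0.02008.
Independent samples: SE of the difference = √(SE₁² + SE₂²) = √(0.0011303044 + 0.0004032064) = 0.03916.
z* for 99% confidence is 2.576, so the margin of error is 2.576 × 0.03916 = 0.10088.
Point estimate p̂₁ − p̂₂ = 0.5158 − 0.3936 = 0.1222.
0.1222 ± 0.10088 → (0.021, 0.223).

(0.021, 0.223)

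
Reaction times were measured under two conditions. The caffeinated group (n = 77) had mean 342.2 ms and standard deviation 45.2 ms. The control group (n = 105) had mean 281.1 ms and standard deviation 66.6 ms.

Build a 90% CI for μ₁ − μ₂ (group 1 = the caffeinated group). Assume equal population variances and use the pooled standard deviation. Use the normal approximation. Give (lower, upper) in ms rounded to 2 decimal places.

(46.66, 75.54)

s_p = √[((n₁−1)s₁² + (n₂−1)s₂²)/(n₁+n₂−2)] = √[(76·45.2² + 104·66.6²)/180] = 58.5268.
SE = 58.5268·√(1/77 + 1/105) = 8.7811.
With z* = 1.645, margin = 1.645 × 8.7811 = 14.4449.
x̄₁ − x̄₂ = 342.2 − 281.1 = 61.1000; interval 61.1000 ± 14.4449 = (46.66, 75.54).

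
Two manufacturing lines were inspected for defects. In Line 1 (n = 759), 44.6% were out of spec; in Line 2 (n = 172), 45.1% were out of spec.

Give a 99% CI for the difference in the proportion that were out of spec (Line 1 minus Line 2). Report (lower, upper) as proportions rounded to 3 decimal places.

Each SE is √(p̂(1−p̂)/n): √(0.4460·0.5540/759) = 0.01804 and √(0.4510·0.5490/172) = 0.03794.
SE(p̂₁ − p̂₂) = √(SE₁² + SE₂²) = √(0.0003254416 + 0.0014394436) = 0.04201, since the two samples are independent.
At 99% confidence z* = 2.576; margin = 2.576 × 0.04201 = 0.10822.
The difference is 0.4460 − 0.4510 = -0.0050, so the interval is -0.0050 ± 0.10822 = (-0.113, 0.103).

(-0.113, 0.103)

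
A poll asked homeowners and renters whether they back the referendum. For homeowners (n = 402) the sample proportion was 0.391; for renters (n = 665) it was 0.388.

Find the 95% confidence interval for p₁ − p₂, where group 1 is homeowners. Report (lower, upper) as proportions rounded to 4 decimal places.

(-0.0574, 0.0634)

Each SE is √(p̂(1−p̂)/n): √(0.3910·0.6090/402) = 0.02434 and √(0.3880·0.6120/665) = 0.01890.
SE(p̂₁ − p̂₂) = √(SE₁² + SE₂²) = √(0.0005924356 + 0.00035721) = 0.03082, since the two samples are independent.
At 95% confidence z* = 1.960; margin = 1.960 × 0.03082 = 0.06041.
The difference is 0.3910 − 0.3880 = 0.0030, so the interval is 0.0030 ± 0.06041 = (-0.0574, 0.0634).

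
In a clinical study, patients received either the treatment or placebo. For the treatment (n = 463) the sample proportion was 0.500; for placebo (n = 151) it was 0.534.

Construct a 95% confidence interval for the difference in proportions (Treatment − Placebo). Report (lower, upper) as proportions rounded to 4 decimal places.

(-0.1257, 0.0577)

The two standard errors are √(0.5000×0.5000/463) = 0.02324 and √(0.5340×0.4660/151) = 0.04060.
Because the samples are independent, SE_diff = √(0.02324² + 0.04060²) = 0.04678.
Using z* = 1.960 for 95%, ME = 1.960 × 0.04678 = 0.09169.
p̂₁ − p̂₂ = -0.0340; interval -0.0340 ± 0.09169 gives (-0.1257, 0.0577).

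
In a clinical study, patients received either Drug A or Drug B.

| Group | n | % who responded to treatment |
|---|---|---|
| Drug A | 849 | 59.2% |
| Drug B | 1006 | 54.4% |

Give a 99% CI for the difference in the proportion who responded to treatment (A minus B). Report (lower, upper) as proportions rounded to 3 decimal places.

Each SE is √(p̂(1−p̂)/n): √(0.5920·0.4080/849) = 0.01687 and √(0.5440·0.4560/1006) = 0.01570.
SE(p̂₁ − p̂₂) = √(SE₁² + SE₂²) = √(0.0002845969 + 0.00024649) = 0.02305, since the two samples are independent.
At 99% confidence z* = 2.576; margin = 2.576 × 0.02305 = 0.05938.
The difference is 0.5920 − 0.5440 = 0.0480, so the interval is 0.0480 ± 0.05938 = (-0.011, 0.107).

(-0.011, 0.107)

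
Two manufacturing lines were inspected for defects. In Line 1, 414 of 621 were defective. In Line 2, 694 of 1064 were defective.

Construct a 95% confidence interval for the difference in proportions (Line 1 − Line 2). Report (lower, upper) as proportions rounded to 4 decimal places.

(-0.0324, 0.0612)

First, p̂₁ = 414/621 = 0.6667; p̂₂ = 694/1064 = 0.6523.
The two standard errors are √(0.6667×0.3333/621) = 0.01892 and √(0.6523×0.3477/1064) = 0.01460.
Because the samples are independent, SE_diff = √(0.01892² + 0.01460²) = 0.02390.
Using z* = 1.960 for 95%, ME = 1.960 × 0.02390 = 0.04684.
p̂₁ − p̂₂ = 0.0144; interval 0.0144 ± 0.04684 gives (-0.0324, 0.0612).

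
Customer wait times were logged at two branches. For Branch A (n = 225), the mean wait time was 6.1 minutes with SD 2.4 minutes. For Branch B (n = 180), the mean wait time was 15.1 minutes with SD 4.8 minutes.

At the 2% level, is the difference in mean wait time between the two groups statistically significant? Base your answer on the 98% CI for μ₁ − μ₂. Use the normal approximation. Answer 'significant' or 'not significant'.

significant

Standard errors of each mean: 2.4/√225 = 0.1600 and 4.8/√180 = 0.3578.
SE(x̄₁ − x̄₂) = √(0.1600² + 0.3578²) = 0.3919 for independent samples with unequal variances.
With z* = 2.326, the margin is 2.326 × 0.3919 = 0.9116.
x̄₁ − x̄₂ = 6.1 − 15.1 = -9.0000; the interval is -9.0000 ± 0.9116 = (-9.9116, -8.0884).
The interval (-9.9116, -8.0884) does not contain 0, so the difference is significant.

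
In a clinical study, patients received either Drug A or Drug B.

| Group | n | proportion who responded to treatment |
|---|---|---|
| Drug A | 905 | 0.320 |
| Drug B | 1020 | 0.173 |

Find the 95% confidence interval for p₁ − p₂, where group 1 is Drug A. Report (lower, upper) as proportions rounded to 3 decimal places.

The two standard errors are √(0.3200×0.6800/905) = 0.01551 and √(0.1730×0.8270/1020) = 0.01184.
Because the samples are independent, SE_diff = √(0.01551² + 0.01184²) = 0.01951.
Using z* = 1.960 for 95%, ME = 1.960 × 0.01951 = 0.03824.
p̂₁ − p̂₂ = 0.1470; interval 0.1470 ± 0.03824 gives (0.109, 0.185).

(0.109, 0.185)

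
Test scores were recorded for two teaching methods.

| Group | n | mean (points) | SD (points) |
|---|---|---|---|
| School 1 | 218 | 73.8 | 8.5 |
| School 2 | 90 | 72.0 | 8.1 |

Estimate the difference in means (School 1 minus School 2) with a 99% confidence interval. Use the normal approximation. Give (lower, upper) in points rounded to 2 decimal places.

Per-group SEs: s₁/√n₁ = 8.5/√218 = 0.5757, s₂/√n₂ = 8.1/√90 = 0.8538.
Unpooled SE of the difference: √(0.33143049 + 0.72897444) = 1.0298.
Margin of error = z* · SE = 2.576 × 1.0298 = 2.6528.
x̄₁ − x̄₂ = 73.8 − 72.0 = 1.8000.
CI: 1.8000 ± 2.6528 = (-0.85, 4.45).

(-0.85, 4.45)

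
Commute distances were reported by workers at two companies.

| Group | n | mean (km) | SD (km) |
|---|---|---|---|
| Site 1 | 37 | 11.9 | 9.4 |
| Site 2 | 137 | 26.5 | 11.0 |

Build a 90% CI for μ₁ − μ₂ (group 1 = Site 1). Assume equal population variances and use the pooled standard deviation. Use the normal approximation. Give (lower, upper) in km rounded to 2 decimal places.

(-17.86, -11.34)

s_p = √[((n₁−1)s₁² + (n₂−1)s₂²)/(n₁+n₂−2)] = √[(36·9.4² + 136·11.0²)/172] = 10.6850.
SE = 10.6850·√(1/37 + 1/137) = 1.9796.
With z* = 1.645, margin = 1.645 × 1.9796 = 3.2564.
x̄₁ − x̄₂ = 11.9 − 26.5 = -14.6000; interval -14.6000 ± 3.2564 = (-17.86, -11.34).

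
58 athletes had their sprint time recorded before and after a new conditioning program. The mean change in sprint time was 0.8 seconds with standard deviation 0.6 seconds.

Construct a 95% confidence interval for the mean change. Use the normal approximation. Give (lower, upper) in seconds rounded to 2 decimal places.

(0.65, 0.95)

Paired design: SE = s_d/√n = 0.6/√58 = 0.0788.
z* = 1.960; margin of error = 1.960 × 0.0788 = 0.1544.
0.8 ± 0.1544 → (0.65, 0.95).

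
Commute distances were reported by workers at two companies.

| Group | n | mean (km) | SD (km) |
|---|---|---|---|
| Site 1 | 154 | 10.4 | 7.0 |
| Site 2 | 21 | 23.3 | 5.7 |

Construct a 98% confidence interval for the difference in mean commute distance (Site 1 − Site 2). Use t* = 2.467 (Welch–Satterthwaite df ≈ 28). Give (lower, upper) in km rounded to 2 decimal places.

Per-group SEs: s₁/√n₁ = 7.0/√154 = 0.5641, s₂/√n₂ = 5.7/√21 = 1.2438.
Unpooled SE of the difference: √(0.31820881 + 1.54703844) = 1.3657.
Margin of error = t* · SE = 2.467 × 1.3657 = 3.3692.
x̄₁ − x̄₂ = 10.4 − 23.3 = -12.9000.
CI: -12.9000 ± 3.3692 = (-16.27, -9.53).

(-16.27, -9.53)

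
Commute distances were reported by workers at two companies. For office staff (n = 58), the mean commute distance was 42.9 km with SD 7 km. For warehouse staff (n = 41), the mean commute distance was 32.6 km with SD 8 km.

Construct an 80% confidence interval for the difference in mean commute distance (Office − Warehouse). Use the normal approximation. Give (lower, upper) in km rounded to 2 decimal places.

Standard errors of each mean: 7/√58 = 0.9191 and 8/√41 = 1.2494.
SE(x̄₁ − x̄₂) = √(0.9191² + 1.2494²) = 1.5510 for independent samples with unequal variances.
With z* = 1.282, the margin is 1.282 × 1.5510 = 1.9884.
x̄₁ − x̄₂ = 42.9 − 32.6 = 10.3000; the interval is 10.3000 ± 1.9884 = (8.31, 12.29).

(8.31, 12.29)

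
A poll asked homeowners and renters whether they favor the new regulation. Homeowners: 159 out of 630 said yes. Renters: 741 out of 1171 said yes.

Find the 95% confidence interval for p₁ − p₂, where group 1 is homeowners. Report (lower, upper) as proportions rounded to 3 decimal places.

(-0.424, -0.337)

p̂₁ = 159/630 = 0.2524 and p̂₂ = 741/1171 = 0.6328.
SE₁ = √(p̂₁(1−p̂₁)/n₁) = √(0.2524·0.7476/630) = 0.01731; SE₂ = √(0.6328·0.3672/1171) = 0.01409.
Independent samples: SE of the difference = √(SE₁² + SE₂²) = √(0.0002996361 + 0.0001985281) = 0.02232.
z* for 95% confidence is 1.960, so the margin of error is 1.960 × 0.02232 = 0.04375.
Point estimate p̂₁ − p̂₂ = 0.2524 − 0.6328 = -0.3804.
-0.3804 ± 0.04375 → (-0.424, -0.337).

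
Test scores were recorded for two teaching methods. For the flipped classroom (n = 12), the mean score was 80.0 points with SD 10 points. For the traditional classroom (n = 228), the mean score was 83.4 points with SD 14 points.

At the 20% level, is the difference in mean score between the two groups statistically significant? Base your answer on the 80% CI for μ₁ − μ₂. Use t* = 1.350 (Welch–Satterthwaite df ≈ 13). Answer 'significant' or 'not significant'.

Standard errors of each mean: 10/√12 = 2.8868 and 14/√228 = 0.9272.
SE(x̄₁ − x̄₂) = √(2.8868² + 0.9272²) = 3.0320 for independent samples with unequal variances.
With t* = 1.350, the margin is 1.350 × 3.0320 = 4.0932.
x̄₁ − x̄₂ = 80.0 − 83.4 = -3.4000; the interval is -3.4000 ± 4.0932 = (-7.4932, 0.6932).
The interval (-7.4932, 0.6932) contains 0, so the difference is not significant.

not significant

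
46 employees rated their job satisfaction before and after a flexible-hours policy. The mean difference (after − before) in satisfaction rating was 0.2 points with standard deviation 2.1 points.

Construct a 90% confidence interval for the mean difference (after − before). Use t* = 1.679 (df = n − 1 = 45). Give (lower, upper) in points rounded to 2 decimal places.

(-0.32, 0.72)

This is a matched-pairs design, so SE = s_d/√n = 2.1/√46 = 0.3096.
Margin = 1.679 × 0.3096 = 0.5198; the interval is 0.2 ± 0.5198 = (-0.32, 0.72).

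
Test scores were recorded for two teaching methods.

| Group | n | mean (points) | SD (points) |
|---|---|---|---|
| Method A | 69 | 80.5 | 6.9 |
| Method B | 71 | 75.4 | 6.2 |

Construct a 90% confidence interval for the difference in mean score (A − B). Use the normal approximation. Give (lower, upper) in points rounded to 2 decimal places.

SE₁ = s₁/√n₁ = 6.9/√69 = 0.8307; SE₂ = 6.2/√71 = 0.7358.
Independent samples, unequal variances: SE_diff = √(SE₁² + SE₂²) = √(0.69006249 + 0.54140164) = 1.1097.
z* = 1.645, so margin of error = 1.645 × 1.1097 = 1.8255.
Difference in means = 80.5 − 75.4 = 5.1000.
5.1000 ± 1.8255 → (3.27, 6.93).

(3.27, 6.93)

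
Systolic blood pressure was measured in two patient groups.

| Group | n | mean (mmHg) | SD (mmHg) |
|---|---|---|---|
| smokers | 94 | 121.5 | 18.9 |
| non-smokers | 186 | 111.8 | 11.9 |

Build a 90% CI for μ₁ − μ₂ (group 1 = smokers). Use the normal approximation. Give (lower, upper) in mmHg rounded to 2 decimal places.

SE₁ = s₁/√n₁ = 18.9/√94 = 1.9494; SE₂ = 11.9/√186 = 0.8726.
Independent samples, unequal variances: SE_diff = √(SE₁² + SE₂²) = √(3.80016036 + 0.76143076) = 2.1358.
z* = 1.645, so margin of error = 1.645 × 2.1358 = 3.5134.
Difference in means = 121.5 − 111.8 = 9.7000.
9.7000 ± 3.5134 → (6.19, 13.21).

(6.19, 13.21)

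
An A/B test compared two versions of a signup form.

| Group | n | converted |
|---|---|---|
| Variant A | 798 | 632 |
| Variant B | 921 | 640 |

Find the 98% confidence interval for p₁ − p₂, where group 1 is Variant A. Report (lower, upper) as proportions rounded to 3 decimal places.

First, p̂₁ = 632/798 = 0.7920; p̂₂ = 640/921 = 0.6949.
The two standard errors are √(0.7920×0.2080/798) = 0.01437 and √(0.6949×0.3051/921) = 0.01517.
Because the samples are independent, SE_diff = √(0.01437² + 0.01517²) = 0.02090.
Using z* = 2.326 for 98%, ME = 2.326 × 0.02090 = 0.04861.
p̂₁ − p̂₂ = 0.0971; interval 0.0971 ± 0.04861 gives (0.048, 0.146).

(0.048, 0.146)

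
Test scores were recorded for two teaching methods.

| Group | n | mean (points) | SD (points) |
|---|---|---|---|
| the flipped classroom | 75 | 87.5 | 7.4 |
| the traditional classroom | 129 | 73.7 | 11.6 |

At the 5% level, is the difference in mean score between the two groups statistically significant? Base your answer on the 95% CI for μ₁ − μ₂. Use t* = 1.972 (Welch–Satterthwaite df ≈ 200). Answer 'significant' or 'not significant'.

significant

SE₁ = s₁/√n₁ = 7.4/√75 = 0.8545; SE₂ = 11.6/√129 = 1.0213.
Independent samples, unequal variances: SE_diff = √(SE₁² + SE₂²) = √(0.73017025 + 1.04305369) = 1.3316.
t* = 1.972, so margin of error = 1.972 × 1.3316 = 2.6259.
Difference in means = 87.5 − 73.7 = 13.8000.
13.8000 ± 2.6259 → (11.1741, 16.4259).
The interval (11.1741, 16.4259) does not contain 0, so the difference is significant.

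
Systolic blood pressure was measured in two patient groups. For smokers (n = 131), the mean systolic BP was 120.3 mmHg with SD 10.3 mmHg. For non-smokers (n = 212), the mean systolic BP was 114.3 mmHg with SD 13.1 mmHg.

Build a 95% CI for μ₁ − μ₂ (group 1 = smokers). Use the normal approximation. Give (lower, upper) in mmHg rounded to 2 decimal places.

(3.51, 8.49)

Per-group SEs: s₁/√n₁ = 10.3/√131 = 0.8999, s₂/√n₂ = 13.1/√212 = 0.8997.
Unpooled SE of the difference: √(0.80982001 + 0.80946009) = 1.2725.
Margin of error = z* · SE = 1.960 × 1.2725 = 2.4941.
x̄₁ − x̄₂ = 120.3 − 114.3 = 6.0000.
CI: 6.0000 ± 2.4941 = (3.51, 8.49).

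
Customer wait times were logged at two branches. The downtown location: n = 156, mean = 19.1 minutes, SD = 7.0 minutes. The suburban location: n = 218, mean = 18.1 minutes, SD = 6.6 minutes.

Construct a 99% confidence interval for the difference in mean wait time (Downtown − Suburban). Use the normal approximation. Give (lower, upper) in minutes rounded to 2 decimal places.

(-0.85, 2.85)

SE₁ = s₁/√n₁ = 7.0/√156 = 0.5604; SE₂ = 6.6/√218 = 0.4470.
Independent samples, unequal variances: SE_diff = √(SE₁² + SE₂²) = √(0.31404816 + 0.199809) = 0.7168.
z* = 2.576, so margin of error = 2.576 × 0.7168 = 1.8465.
Difference in means = 19.1 − 18.1 = 1.0000.
1.0000 ± 1.8465 → (-0.85, 2.85).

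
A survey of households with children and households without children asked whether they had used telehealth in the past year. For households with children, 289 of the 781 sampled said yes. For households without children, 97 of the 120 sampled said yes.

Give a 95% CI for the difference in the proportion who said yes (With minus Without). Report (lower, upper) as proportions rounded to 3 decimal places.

(-0.516, -0.360)

First, p̂₁ = 289/781 = 0.3700; p̂₂ = 97/120 = 0.8083.
The two standard errors are √(0.3700×0.6300/781) = 0.01728 and √(0.8083×0.1917/120) = 0.03593.
Because the samples are independent, SE_diff = √(0.01728² + 0.03593²) = 0.03987.
Using z* = 1.960 for 95%, ME = 1.960 × 0.03987 = 0.07815.
p̂₁ − p̂₂ = -0.4383; interval -0.4383 ± 0.07815 gives (-0.516, -0.360).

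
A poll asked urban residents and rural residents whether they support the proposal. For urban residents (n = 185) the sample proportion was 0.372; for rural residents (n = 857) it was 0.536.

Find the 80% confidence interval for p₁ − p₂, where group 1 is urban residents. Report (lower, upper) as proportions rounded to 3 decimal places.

SE₁ = √(p̂₁(1−p̂₁)/n₁) = √(0.3720·0.6280/185) = 0.03554; SE₂ = √(0.5360·0.4640/857) = 0.01704.
Independent samples: SE of the difference = √(SE₁² + SE₂²) = √(0.0012630916 + 0.0002903616) = 0.03941.
z* for 80% confidence is 1.282, so the margin of error is 1.282 × 0.03941 = 0.05052.
Point estimate p̂₁ − p̂₂ = 0.3720 − 0.5360 = -0.1640.
-0.1640 ± 0.05052 → (-0.215, -0.113).

(-0.215, -0.113)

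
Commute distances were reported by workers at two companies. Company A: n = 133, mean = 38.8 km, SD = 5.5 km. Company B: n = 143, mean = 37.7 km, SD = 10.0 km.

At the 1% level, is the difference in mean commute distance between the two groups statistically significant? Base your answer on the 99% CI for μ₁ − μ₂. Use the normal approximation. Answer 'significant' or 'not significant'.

not significant

Standard errors of each mean: 5.5/√133 = 0.4769 and 10.0/√143 = 0.8362.
SE(x̄₁ − x̄₂) = √(0.4769² + 0.8362²) = 0.9626 for independent samples with unequal variances.
With z* = 2.576, the margin is 2.576 × 0.9626 = 2.4797.
x̄₁ − x̄₂ = 38.8 − 37.7 = 1.1000; the interval is 1.1000 ± 2.4797 = (-1.3797, 3.5797).
The interval (-1.3797, 3.5797) contains 0, so the difference is not significant.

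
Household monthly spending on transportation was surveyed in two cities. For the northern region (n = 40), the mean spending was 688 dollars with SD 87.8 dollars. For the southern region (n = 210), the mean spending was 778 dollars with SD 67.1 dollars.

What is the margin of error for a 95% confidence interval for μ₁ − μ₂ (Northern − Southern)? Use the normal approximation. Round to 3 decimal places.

28.683

Per-group SEs: s₁/√n₁ = 87.8/√40 = 13.8824, s₂/√n₂ = 67.1/√210 = 4.6303.
Unpooled SE of the difference: √(192.72102976 + 21.43967809) = 14.6342.
Margin of error = z* · SE = 1.960 × 14.6342 = 28.6830.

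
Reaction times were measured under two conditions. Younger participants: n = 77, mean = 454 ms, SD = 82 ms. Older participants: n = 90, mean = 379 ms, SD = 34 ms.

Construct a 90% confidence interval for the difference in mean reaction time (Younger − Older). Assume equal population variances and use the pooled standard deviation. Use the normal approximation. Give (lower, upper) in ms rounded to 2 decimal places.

(59.42, 90.58)

s_p = √[((n₁−1)s₁² + (n₂−1)s₂²)/(n₁+n₂−2)] = √[(76·82² + 89·34²)/165] = 60.9972.
SE = 60.9972·√(1/77 + 1/90) = 9.4689.
With z* = 1.645, margin = 1.645 × 9.4689 = 15.5763.
x̄₁ − x̄₂ = 454 − 379 = 75.0000; interval 75.0000 ± 15.5763 = (59.42, 90.58).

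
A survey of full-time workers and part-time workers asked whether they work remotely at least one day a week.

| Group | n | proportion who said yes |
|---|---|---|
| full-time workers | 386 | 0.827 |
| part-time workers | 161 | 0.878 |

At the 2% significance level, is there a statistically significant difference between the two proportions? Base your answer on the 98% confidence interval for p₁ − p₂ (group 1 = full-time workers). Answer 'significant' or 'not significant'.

not significant

Each SE is √(p̂(1−p̂)/n): √(0.8270·0.1730/386) = 0.01925 and √(0.8780·0.1220/161) = 0.02579.
SE(p̂₁ − p̂₂) = √(SE₁² + SE₂²) = √(0.0003705625 + 0.0006651241) = 0.03218, since the two samples are independent.
At 98% confidence z* = 2.326; margin = 2.326 × 0.03218 = 0.07485.
The difference is 0.8270 − 0.8780 = -0.0510, so the interval is -0.0510 ± 0.07485 = (-0.12585, 0.02385).
The interval (-0.12585, 0.02385) contains 0, so the difference is not significant.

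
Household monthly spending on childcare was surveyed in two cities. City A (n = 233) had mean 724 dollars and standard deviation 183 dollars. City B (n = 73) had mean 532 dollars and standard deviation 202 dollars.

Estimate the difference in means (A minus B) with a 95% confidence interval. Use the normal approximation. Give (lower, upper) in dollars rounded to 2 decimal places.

(140.04, 243.96)

Standard errors of each mean: 183/√233 = 11.9887 and 202/√73 = 23.6423.
SE(x̄₁ − x̄₂) = √(11.9887² + 23.6423²) = 26.5082 for independent samples with unequal variances.
With z* = 1.960, the margin is 1.960 × 26.5082 = 51.9561.
x̄₁ − x̄₂ = 724 − 532 = 192.0000; the interval is 192.0000 ± 51.9561 = (140.04, 243.96).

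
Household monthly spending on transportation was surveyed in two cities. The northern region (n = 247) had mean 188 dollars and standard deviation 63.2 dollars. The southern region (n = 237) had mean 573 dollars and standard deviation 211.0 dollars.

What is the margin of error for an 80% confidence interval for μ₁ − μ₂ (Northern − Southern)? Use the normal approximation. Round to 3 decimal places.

SE₁ = s₁/√n₁ = 63.2/√247 = 4.0213; SE₂ = 211.0/√237 = 13.7059.
Independent samples, unequal variances: SE_diff = √(SE₁² + SE₂²) = √(16.17085369 + 187.85169481) = 14.2836.
z* = 1.282, so margin of error = 1.282 × 14.2836 = 18.3116.

18.312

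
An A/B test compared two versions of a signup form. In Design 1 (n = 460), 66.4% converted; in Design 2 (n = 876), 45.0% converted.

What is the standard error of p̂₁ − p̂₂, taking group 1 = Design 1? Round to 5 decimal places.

SE₁ = √(p̂₁(1−p̂₁)/n₁) = √(0.6640·0.3360/460) = 0.02202; SE₂ = √(0.4500·0.5500/876) = 0.01681.
Independent samples: SE of the difference = √(SE₁² + SE₂²) = √(0.0004848804 + 0.0002825761) = 0.02770.

0.02770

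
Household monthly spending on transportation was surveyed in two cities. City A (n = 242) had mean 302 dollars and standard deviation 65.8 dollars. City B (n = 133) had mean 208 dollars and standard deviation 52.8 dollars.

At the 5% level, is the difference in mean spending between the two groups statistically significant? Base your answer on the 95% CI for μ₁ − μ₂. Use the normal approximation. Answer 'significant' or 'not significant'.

SE₁ = s₁/√n₁ = 65.8/√242 = 4.2298; SE₂ = 52.8/√133 = 4.5783.
Independent samples, unequal variances: SE_diff = √(SE₁² + SE₂²) = √(17.89120804 + 20.96083089) = 6.2331.
z* = 1.960, so margin of error = 1.960 × 6.2331 = 12.2169.
Difference in means = 302 − 208 = 94.0000.
94.0000 ± 12.2169 → (81.7831, 106.2169).
The interval (81.7831, 106.2169) does not contain 0, so the difference is significant.

significant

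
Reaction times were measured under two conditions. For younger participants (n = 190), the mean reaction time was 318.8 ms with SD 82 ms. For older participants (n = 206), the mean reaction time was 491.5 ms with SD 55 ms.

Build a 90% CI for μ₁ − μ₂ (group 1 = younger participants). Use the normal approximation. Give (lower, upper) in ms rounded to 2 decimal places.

(-184.34, -161.06)

Standard errors of each mean: 82/√190 = 5.9489 and 55/√206 = 3.8320.
SE(x̄₁ − x̄₂) = √(5.9489² + 3.8320²) = 7.0763 for independent samples with unequal variances.
With z* = 1.645, the margin is 1.645 × 7.0763 = 11.6405.
x̄₁ − x̄₂ = 318.8 − 491.5 = -172.7000; the interval is -172.7000 ± 11.6405 = (-184.34, -161.06).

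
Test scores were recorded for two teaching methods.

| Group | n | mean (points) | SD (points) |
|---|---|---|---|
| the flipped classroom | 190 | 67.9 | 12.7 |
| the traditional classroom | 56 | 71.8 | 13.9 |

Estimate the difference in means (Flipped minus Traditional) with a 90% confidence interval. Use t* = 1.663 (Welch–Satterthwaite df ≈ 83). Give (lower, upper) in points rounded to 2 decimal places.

(-7.35, -0.45)

Per-group SEs: s₁/√n₁ = 12.7/√190 = 0.9214, s₂/√n₂ = 13.9/√56 = 1.8575.
Unpooled SE of the difference: √(0.84897796 + 3.45030625) = 2.0735.
Margin of error = t* · SE = 1.663 × 2.0735 = 3.4482.
x̄₁ − x̄₂ = 67.9 − 71.8 = -3.9000.
CI: -3.9000 ± 3.4482 = (-7.35, -0.45).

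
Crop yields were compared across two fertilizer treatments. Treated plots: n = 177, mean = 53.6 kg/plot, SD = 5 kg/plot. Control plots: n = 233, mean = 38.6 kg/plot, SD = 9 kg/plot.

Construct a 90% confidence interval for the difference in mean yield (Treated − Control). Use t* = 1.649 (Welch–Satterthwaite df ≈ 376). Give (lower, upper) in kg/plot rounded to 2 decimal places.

(13.85, 16.15)

Standard errors of each mean: 5/√177 = 0.3758 and 9/√233 = 0.5896.
SE(x̄₁ − x̄₂) = √(0.3758² + 0.5896²) = 0.6992 for independent samples with unequal variances.
With t* = 1.649, the margin is 1.649 × 0.6992 = 1.1530.
x̄₁ − x̄₂ = 53.6 − 38.6 = 15.0000; the interval is 15.0000 ± 1.1530 = (13.85, 16.15).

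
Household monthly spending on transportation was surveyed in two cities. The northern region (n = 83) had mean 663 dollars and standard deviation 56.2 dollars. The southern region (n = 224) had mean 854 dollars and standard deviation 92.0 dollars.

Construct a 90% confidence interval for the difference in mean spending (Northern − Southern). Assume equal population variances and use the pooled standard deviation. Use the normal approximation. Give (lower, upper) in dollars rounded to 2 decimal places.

s_p = √[((n₁−1)s₁² + (n₂−1)s₂²)/(n₁+n₂−2)] = √[(82·56.2² + 223·92.0²)/305] = 83.8903.
SE = 83.8903·√(1/83 + 1/224) = 10.7800.
With z* = 1.645, margin = 1.645 × 10.7800 = 17.7331.
x̄₁ − x̄₂ = 663 − 854 = -191.0000; interval -191.0000 ± 17.7331 = (-208.73, -173.27).

(-208.73, -173.27)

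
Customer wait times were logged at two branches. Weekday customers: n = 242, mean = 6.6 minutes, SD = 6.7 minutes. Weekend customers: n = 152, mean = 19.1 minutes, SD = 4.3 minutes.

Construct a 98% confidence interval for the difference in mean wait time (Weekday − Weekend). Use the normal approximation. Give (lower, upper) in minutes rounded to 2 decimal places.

Standard errors of each mean: 6.7/√242 = 0.4307 and 4.3/√152 = 0.3488.
SE(x̄₁ − x̄₂) = √(0.4307² + 0.3488²) = 0.5542 for independent samples with unequal variances.
With z* = 2.326, the margin is 2.326 × 0.5542 = 1.2891.
x̄₁ − x̄₂ = 6.6 − 19.1 = -12.5000; the interval is -12.5000 ± 1.2891 = (-13.79, -11.21).

(-13.79, -11.21)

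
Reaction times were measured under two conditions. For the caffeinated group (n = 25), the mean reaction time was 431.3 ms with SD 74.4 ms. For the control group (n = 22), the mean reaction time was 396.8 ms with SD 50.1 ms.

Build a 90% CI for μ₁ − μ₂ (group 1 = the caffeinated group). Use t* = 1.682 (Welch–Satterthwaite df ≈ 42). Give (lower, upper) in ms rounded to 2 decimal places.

(3.69, 65.31)

Per-group SEs: s₁/√n₁ = 74.4/√25 = 14.8800, s₂/√n₂ = 50.1/√22 = 10.6814.
Unpooled SE of the difference: √(221.4144 + 114.09230596) = 18.3168.
Margin of error = t* · SE = 1.682 × 18.3168 = 30.8089.
x̄₁ − x̄₂ = 431.3 − 396.8 = 34.5000.
CI: 34.5000 ± 30.8089 = (3.69, 65.31).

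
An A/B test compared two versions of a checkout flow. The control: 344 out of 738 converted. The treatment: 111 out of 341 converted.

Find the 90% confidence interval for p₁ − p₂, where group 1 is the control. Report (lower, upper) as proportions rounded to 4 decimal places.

First, p̂₁ = 344/738 = 0.4661; p̂₂ = 111/341 = 0.3255.
The two standard errors are √(0.4661×0.5339/738) = 0.01836 and √(0.3255×0.6745/341) = 0.02537.
Because the samples are independent, SE_diff = √(0.01836² + 0.02537²) = 0.03132.
Using z* = 1.645 for 90%, ME = 1.645 × 0.03132 = 0.05152.
p̂₁ − p̂₂ = 0.1406; interval 0.1406 ± 0.05152 gives (0.0891, 0.1921).

(0.0891, 0.1921)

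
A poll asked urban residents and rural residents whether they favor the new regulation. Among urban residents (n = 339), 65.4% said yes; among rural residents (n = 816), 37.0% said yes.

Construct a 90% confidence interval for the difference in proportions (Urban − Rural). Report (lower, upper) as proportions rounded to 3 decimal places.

The two standard errors are √(0.6540×0.3460/339) = 0.02584 and √(0.3700×0.6300/816) = 0.01690.
Because the samples are independent, SE_diff = √(0.02584² + 0.01690²) = 0.03088.
Using z* = 1.645 for 90%, ME = 1.645 × 0.03088 = 0.05080.
p̂₁ − p̂₂ = 0.2840; interval 0.2840 ± 0.05080 gives (0.233, 0.335).

(0.233, 0.335)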